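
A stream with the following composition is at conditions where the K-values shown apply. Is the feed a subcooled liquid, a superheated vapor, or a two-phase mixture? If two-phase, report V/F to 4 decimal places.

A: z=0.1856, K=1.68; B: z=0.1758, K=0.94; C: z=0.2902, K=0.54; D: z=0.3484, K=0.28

ΣzᵢKᵢ = 0.7313; Σzᵢ/Kᵢ = 2.0792.
Since ΣzᵢKᵢ < 1 the mixture is below its bubble point — single liquid phase.

subcooled liquid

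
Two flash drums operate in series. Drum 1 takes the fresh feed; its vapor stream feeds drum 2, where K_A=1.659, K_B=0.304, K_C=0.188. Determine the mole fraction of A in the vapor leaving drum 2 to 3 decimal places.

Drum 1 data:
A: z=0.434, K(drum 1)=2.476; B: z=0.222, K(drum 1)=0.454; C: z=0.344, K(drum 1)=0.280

Drum 1:
Let ψ₁ = V/F and solve Σ zᵢ(Kᵢ−1)/(1+ψ₁(Kᵢ−1)) = 0.
g(0) = ΣzᵢKᵢ − 1 = 0.272 and g(1) = 1 − Σzᵢ/Kᵢ = -0.893, so a root lies in (0, 1).
Newton iteration, ψ₁⁰ = 0.41:
  ψ₁ = 0.410: g = -0.1085, g' = -0.836 → ψ₁ = 0.280
Converged at ψ₁ = 0.280.
Drum-1 compositions:
  A: x = 0.307, y = 0.760
  B: x = 0.262, y = 0.119
  C: x = 0.431, y = 0.121
Drum-2 feed = drum-1 vapor: z₂ = (0.7604, 0.1190, 0.1206).
Drum 2:
Iterate (Newton) starting at ψ₂ = 0.5:
  ψ₂ = 0.500: g = 0.0850, g' = -0.548 → ψ₂ = 0.655
  ψ₂ = 0.655: g = -0.0115, g' = -0.719 → ψ₂ = 0.639
Converged at ψ₂ = 0.639.
  A: x = 0.535, y = 0.888
  B: x = 0.214, y = 0.065
  C: x = 0.251, y = 0.047

y_A (drum 2) = 0.888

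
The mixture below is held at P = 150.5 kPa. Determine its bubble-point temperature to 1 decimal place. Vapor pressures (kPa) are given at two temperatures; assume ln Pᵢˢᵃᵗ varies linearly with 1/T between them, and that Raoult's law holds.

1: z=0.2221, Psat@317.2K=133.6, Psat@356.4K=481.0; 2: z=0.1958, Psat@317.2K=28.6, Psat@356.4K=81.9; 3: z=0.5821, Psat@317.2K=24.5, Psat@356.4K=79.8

Bubble-point temperature: ΣzᵢPᵢˢᵃᵗ(T) = P. Interpolate ln Pᵢˢᵃᵗ = aᵢ + bᵢ/T.
  T = 317.2 K: ΣzᵢPᵢˢᵃᵗ = 49.53 kPa
  T = 356.4 K: ΣzᵢPᵢˢᵃᵗ = 169.32 kPa
  T = 336.8 K: ΣzᵢPᵢˢᵃᵗ = 94.85 kPa
  T = 346.6 K: ΣzᵢPᵢˢᵃᵗ = 127.75 kPa
  T = 351.5 K: ΣzᵢPᵢˢᵃᵗ = 147.36 kPa
  T = 353.9 K: ΣzᵢPᵢˢᵃᵗ = 157.81 kPa
Interpolating between 351.5 K and 353.9 K gives T ≈ 352.2 K.

T = 352.2 K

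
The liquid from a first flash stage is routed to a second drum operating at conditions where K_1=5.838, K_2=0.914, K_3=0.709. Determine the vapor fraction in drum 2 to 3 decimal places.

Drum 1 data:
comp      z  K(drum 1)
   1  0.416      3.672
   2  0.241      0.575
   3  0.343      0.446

Drum 1:
Rachford–Rice: g(ψ₁) = Σ zᵢ(Kᵢ−1)/(1+ψ₁(Kᵢ−1)) = 0.
g(0) = ΣzᵢKᵢ − 1 = 0.819 and g(1) = 1 − Σzᵢ/Kᵢ = -0.301, so a root lies in (0, 1).
Newton iteration, ψ₁⁰ = 0.5:
  ψ₁ = 0.500: g = 0.0829, g' = -0.816 → ψ₁ = 0.602
  ψ₁ = 0.602: g = 0.0036, g' = -0.752 → ψ₁ = 0.606
Converged at ψ₁ = 0.606.
Drum-1 compositions:
  1: x = 0.159, y = 0.583
  2: x = 0.325, y = 0.187
  3: x = 0.517, y = 0.230
Drum-2 feed = drum-1 liquid: z₂ = (0.1587, 0.3247, 0.5166).
Drum 2:
Iterate (Newton) starting at ψ₂ = 0.68:
  ψ₂ = 0.680: g = -0.0380, g' = -0.273 → ψ₂ = 0.540
  ψ₂ = 0.540: g = 0.0048, g' = -0.349 → ψ₂ = 0.554
Converged at ψ₂ = 0.554.
  1: x = 0.043, y = 0.252
  2: x = 0.341, y = 0.312
  3: x = 0.616, y = 0.437

V/F (drum 2) = 0.554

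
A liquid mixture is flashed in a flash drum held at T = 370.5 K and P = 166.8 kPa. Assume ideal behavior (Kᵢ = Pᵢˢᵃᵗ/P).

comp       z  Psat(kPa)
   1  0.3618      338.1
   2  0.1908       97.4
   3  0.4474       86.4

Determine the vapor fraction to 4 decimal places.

Raoult's law: Kᵢ = Pᵢˢᵃᵗ/P = Pᵢˢᵃᵗ/166.8.
  K_1 = 338.1/166.8 = 2.026978, K_2 = 97.4/166.8 = 0.583933, K_3 = 86.4/166.8 = 0.517986
Newton–Raphson from ψ = 0.5:
  ψ = 0.5000: g = -0.13887, g' = -0.3997 → ψ = 0.1526
  ψ = 0.1526: g = 0.00370, g' = -0.4440 → ψ = 0.1609
Converged at ψ = 0.1609.

ψ = 0.1609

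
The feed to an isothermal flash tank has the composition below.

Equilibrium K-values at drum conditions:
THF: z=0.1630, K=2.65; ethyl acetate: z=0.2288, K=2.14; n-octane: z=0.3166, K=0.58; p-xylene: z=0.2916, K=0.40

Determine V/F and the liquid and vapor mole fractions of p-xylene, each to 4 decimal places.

Material balance + equilibrium reduce to Σ zᵢ(Kᵢ−1)/(1+V/F(Kᵢ−1)) = 0.
g(0) = ΣzᵢKᵢ − 1 = 0.2219 and g(1) = 1 − Σzᵢ/Kᵢ = -0.4433, so a root lies in (0, 1).
Iterate (Newton) starting at V/F = 0.5:
  V/F = 0.5000: g = -0.10476, g' = -0.5576 → V/F = 0.3121
  V/F = 0.3121: g = 0.00159, g' = -0.5880 → V/F = 0.3148
Converged at V/F = 0.3148.
Compositions from xᵢ = zᵢ/(1+V/F(Kᵢ−1)), yᵢ = Kᵢxᵢ:
  THF: x = 0.1073, y = 0.2843
  ethyl acetate: x = 0.1684, y = 0.3603
  n-octane: x = 0.3648, y = 0.2116
  p-xylene: x = 0.3595, y = 0.1438

V/F = 0.3148, x_p-xylene = 0.3595, y_p-xylene = 0.1438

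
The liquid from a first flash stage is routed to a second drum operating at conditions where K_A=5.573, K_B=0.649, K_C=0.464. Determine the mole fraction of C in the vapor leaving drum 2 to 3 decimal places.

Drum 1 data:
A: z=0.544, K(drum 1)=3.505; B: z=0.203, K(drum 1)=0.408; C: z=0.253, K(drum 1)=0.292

Drum 1:
Material balance + equilibrium reduce to Σ zᵢ(Kᵢ−1)/(1+ψ₁(Kᵢ−1)) = 0.
Feasibility: ΣzᵢKᵢ = 2.063, Σzᵢ/Kᵢ = 1.519 — both > 1, two phases present.
Newton–Raphson from ψ₁ = 0.52:
  ψ₁ = 0.520: g = 0.1347, g' = -1.110 → ψ₁ = 0.641
  ψ₁ = 0.641: g = 0.0010, g' = -1.113 → ψ₁ = 0.642
Converged at ψ₁ = 0.642.
Drum-1 compositions:
  A: x = 0.209, y = 0.731
  B: x = 0.328, y = 0.134
  C: x = 0.464, y = 0.135
Drum-2 feed = drum-1 liquid: z₂ = (0.2085, 0.3275, 0.4640).
Drum 2:
Material balance + equilibrium reduce to Σ zᵢ(Kᵢ−1)/(1+ψ₂(Kᵢ−1)) = 0.
Check two-phase: ΣzᵢKᵢ = 1.590 > 1 and Σzᵢ/Kᵢ = 1.542 > 1, so g(0) = 0.590 > 0 and g(1) = -0.542 < 0.
Newton iteration, ψ₂⁰ = 0.5:
  ψ₂ = 0.500: g = -0.1890, g' = -0.712 → ψ₂ = 0.235
  ψ₂ = 0.235: g = 0.0504, g' = -1.238 → ψ₂ = 0.275
  ψ₂ = 0.275: g = 0.0032, g' = -1.088 → ψ₂ = 0.278
Converged at ψ₂ = 0.278.
  A: x = 0.092, y = 0.511
  B: x = 0.363, y = 0.236
  C: x = 0.545, y = 0.253

y_C (drum 2) = 0.253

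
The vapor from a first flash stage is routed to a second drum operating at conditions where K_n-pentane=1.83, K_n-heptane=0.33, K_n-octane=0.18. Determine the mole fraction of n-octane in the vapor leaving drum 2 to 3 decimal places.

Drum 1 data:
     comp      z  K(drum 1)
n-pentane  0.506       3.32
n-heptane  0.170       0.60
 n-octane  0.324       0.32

Drum 1:
Newton iteration, ψ₁⁰ = 0.5:
  ψ₁ = 0.500: g = 0.1247, g' = -0.970 → ψ₁ = 0.628
  ψ₁ = 0.628: g = 0.0020, g' = -0.956 → ψ₁ = 0.631
Converged at ψ₁ = 0.631.
Drum-1 compositions:
  n-pentane: x = 0.205, y = 0.682
  n-heptane: x = 0.227, y = 0.136
  n-octane: x = 0.567, y = 0.182
Drum-2 feed = drum-1 vapor: z₂ = (0.6821, 0.1364, 0.1815).
Drum 2:
Let ψ₂ = V/F and solve Σ zᵢ(Kᵢ−1)/(1+ψ₂(Kᵢ−1)) = 0.
Check two-phase: ΣzᵢKᵢ = 1.326 > 1 and Σzᵢ/Kᵢ = 1.794 > 1, so g(0) = 0.326 > 0 and g(1) = -0.794 < 0.
Newton–Raphson from ψ₂ = 0.68:
  ψ₂ = 0.680: g = -0.1424, g' = -1.022 → ψ₂ = 0.541
  ψ₂ = 0.541: g = -0.0199, g' = -0.768 → ψ₂ = 0.515
  ψ₂ = 0.515: g = -0.0004, g' = -0.739 → ψ₂ = 0.514
Converged at ψ₂ = 0.514.
  n-pentane: x = 0.478, y = 0.875
  n-heptane: x = 0.208, y = 0.069
  n-octane: x = 0.314, y = 0.056

y_n-octane (drum 2) = 0.056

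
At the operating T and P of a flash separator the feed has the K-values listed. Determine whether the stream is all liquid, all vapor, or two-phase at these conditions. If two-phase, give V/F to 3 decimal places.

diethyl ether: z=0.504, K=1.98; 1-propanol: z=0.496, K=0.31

two-phase, V/F = 0.224

ΣzᵢKᵢ = 1.152; Σzᵢ/Kᵢ = 1.855.
Both exceed 1, so a two-phase solution exists.
Let ψ = V/F and solve Σ zᵢ(Kᵢ−1)/(1+ψ(Kᵢ−1)) = 0.
Iterate (Newton) starting at ψ = 0.42:
  ψ = 0.420: g = -0.1320, g' = -0.711 → ψ = 0.234
  ψ = 0.234: g = -0.0066, g' = -0.656 → ψ = 0.224
Converged at ψ = 0.224.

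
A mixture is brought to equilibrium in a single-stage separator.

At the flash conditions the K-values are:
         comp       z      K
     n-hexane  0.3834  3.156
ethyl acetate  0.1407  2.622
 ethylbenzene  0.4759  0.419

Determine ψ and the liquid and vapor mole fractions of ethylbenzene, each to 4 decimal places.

ψ = 0.6636, x_ethylbenzene = 0.7745, y_ethylbenzene = 0.3245

Material balance + equilibrium reduce to Σ zᵢ(Kᵢ−1)/(1+ψ(Kᵢ−1)) = 0.
Check two-phase: ΣzᵢKᵢ = 1.7783 > 1 and Σzᵢ/Kᵢ = 1.3109 > 1, so g(0) = 0.7783 > 0 and g(1) = -0.3109 < 0.
Newton–Raphson from ψ = 0.5:
  ψ = 0.5000: g = 0.13410, g' = -0.8447 → ψ = 0.6588
  ψ = 0.6588: g = 0.00393, g' = -0.8124 → ψ = 0.6636
Converged at ψ = 0.6636.
Compositions from xᵢ = zᵢ/(1+ψ(Kᵢ−1)), yᵢ = Kᵢxᵢ:
  n-hexane: x = 0.1577, y = 0.4978
  ethyl acetate: x = 0.0678, y = 0.1777
  ethylbenzene: x = 0.7745, y = 0.3245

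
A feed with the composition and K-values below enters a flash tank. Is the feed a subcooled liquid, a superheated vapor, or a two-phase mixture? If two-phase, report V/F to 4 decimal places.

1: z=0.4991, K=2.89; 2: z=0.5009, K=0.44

two-phase, V/F = 0.6262

ΣzᵢKᵢ = 1.6628; Σzᵢ/Kᵢ = 1.3111.
Both exceed 1, so a two-phase solution exists.
Binary case is linear: z₁(K₁−1)(1+ψ(K₂−1)) + z₂(K₂−1)(1+ψ(K₁−1)) = 0
⇒ ψ = [z₁(K₁−1)+z₂(K₂−1)] / [−(K₁−1)(K₂−1)] = 0.66280/1.05840 = 0.6262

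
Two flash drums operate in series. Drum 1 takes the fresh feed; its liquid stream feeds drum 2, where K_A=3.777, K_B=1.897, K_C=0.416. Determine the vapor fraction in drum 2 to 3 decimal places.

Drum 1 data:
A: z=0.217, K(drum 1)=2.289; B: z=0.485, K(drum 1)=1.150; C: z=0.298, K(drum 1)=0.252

V/F (drum 2) = 0.764

Drum 1:
Let ψ₁ = V/F and solve Σ zᵢ(Kᵢ−1)/(1+ψ₁(Kᵢ−1)) = 0.
Feasibility: ΣzᵢKᵢ = 1.130, Σzᵢ/Kᵢ = 1.699 — both > 1, two phases present.
Newton–Raphson from ψ₁ = 0.5:
  ψ₁ = 0.500: g = -0.1183, g' = -0.568 → ψ₁ = 0.292
  ψ₁ = 0.292: g = -0.0122, g' = -0.473 → ψ₁ = 0.266
Converged at ψ₁ = 0.266.
Drum-1 compositions:
  A: x = 0.162, y = 0.370
  B: x = 0.466, y = 0.536
  C: x = 0.372, y = 0.094
Drum-2 feed = drum-1 liquid: z₂ = (0.1616, 0.4664, 0.3720).
Drum 2:
Material balance + equilibrium reduce to Σ zᵢ(Kᵢ−1)/(1+ψ₂(Kᵢ−1)) = 0.
Feasibility: ΣzᵢKᵢ = 1.650, Σzᵢ/Kᵢ = 1.183 — both > 1, two phases present.
Newton–Raphson from ψ₂ = 0.41:
  ψ₂ = 0.410: g = 0.2301, g' = -0.692 → ψ₂ = 0.742
  ψ₂ = 0.742: g = 0.0143, g' = -0.664 → ψ₂ = 0.764
Converged at ψ₂ = 0.764.
  A: x = 0.052, y = 0.196
  B: x = 0.277, y = 0.525
  C: x = 0.671, y = 0.279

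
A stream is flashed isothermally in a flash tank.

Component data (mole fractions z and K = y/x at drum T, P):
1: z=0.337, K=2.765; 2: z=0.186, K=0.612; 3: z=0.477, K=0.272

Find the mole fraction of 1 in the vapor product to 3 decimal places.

y_1 = 0.733

Iterate (Newton) starting at β = 0.41:
  β = 0.410: g = -0.2357, g' = -0.907 → β = 0.150
  β = 0.150: g = 0.0039, g' = -1.006 → β = 0.154
Converged at β = 0.154.
Compositions from xᵢ = zᵢ/(1+β(Kᵢ−1)), yᵢ = Kᵢxᵢ:
  1: x = 0.265, y = 0.733
  2: x = 0.198, y = 0.121
  3: x = 0.537, y = 0.146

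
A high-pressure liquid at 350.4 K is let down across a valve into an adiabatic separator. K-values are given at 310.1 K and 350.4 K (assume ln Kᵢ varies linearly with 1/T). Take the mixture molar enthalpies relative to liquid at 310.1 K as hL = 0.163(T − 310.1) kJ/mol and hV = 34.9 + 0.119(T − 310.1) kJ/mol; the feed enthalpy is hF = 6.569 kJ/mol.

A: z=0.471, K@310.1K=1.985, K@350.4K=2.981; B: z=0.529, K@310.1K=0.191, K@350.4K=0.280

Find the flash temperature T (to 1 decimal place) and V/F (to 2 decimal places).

Adiabatic flash: solve Rachford–Rice at each trial T, then check hF = ψ·hV(T) + (1−ψ)·hL(T).
  T = 310.1 K: K = (1.985, 0.191), RR gives ψ = 0.045, H_out = 1.576 kJ/mol
  T = 350.4 K: K = (2.981, 0.280), RR gives ψ = 0.387, H_out = 19.393 kJ/mol
  T = 330.2 K: K = (2.462, 0.234), RR gives ψ = 0.253, H_out = 11.877 kJ/mol
  T = 320.1 K: K = (2.217, 0.212), RR gives ψ = 0.163, H_out = 7.244 kJ/mol
  T = 315.1 K: K = (2.100, 0.201), RR gives ψ = 0.109, H_out = 4.583 kJ/mol
  T = 317.6 K: K = (2.158, 0.207), RR gives ψ = 0.137, H_out = 5.951 kJ/mol
  T = 318.9 K: K = (2.188, 0.209), RR gives ψ = 0.151, H_out = 6.632 kJ/mol
Linear interpolation between T = 317.6 (H_out = 5.951) and T = 318.9 (H_out = 6.632) on hF = 6.569 gives T ≈ 318.8 K, at which ψ = 0.15.

T = 318.8 K, V/F = 0.15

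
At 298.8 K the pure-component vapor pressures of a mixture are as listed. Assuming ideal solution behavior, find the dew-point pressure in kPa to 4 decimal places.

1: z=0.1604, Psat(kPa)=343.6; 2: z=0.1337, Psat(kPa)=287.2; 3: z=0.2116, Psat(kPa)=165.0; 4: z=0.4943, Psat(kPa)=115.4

At the dew point ψ → 1, so Σzᵢ/Kᵢ = 1 with Kᵢ = Pᵢˢᵃᵗ/P ⇒ 1/P = Σzᵢ/Pᵢˢᵃᵗ.
1/P = 0.1604/343.6 + 0.1337/287.2 + 0.2116/165.0 + 0.4943/115.4 = 0.0064981 ⇒ P = 153.8902 kPa

Pdew = 153.8902 kPa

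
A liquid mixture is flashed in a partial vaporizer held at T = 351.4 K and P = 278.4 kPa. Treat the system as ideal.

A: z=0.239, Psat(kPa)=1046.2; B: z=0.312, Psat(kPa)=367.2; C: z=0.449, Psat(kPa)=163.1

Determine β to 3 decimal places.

β = 0.818

Raoult's law: Kᵢ = Pᵢˢᵃᵗ/P = Pᵢˢᵃᵗ/278.4.
  K_A = 1046.2/278.4 = 3.75790, K_B = 367.2/278.4 = 1.31897, K_C = 163.1/278.4 = 0.58585
Newton–Raphson from β = 0.65:
  β = 0.650: g = 0.0640, g' = -0.399 → β = 0.810
  β = 0.810: g = 0.0029, g' = -0.368 → β = 0.818
Converged at β = 0.818.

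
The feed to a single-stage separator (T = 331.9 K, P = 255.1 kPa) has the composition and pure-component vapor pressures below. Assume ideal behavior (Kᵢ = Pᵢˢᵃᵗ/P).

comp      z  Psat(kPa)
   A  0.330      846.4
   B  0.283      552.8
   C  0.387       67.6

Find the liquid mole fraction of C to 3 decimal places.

Raoult's law: Kᵢ = Pᵢˢᵃᵗ/P = Pᵢˢᵃᵗ/255.1.
  K_A = 846.4/255.1 = 3.31791, K_B = 552.8/255.1 = 2.16699, K_C = 67.6/255.1 = 0.26499
Newton iteration, V/F⁰ = 0.5:
  V/F = 0.500: g = 0.1131, g' = -1.057 → V/F = 0.607
  V/F = 0.607: g = -0.0025, g' = -1.120 → V/F = 0.605
Converged at V/F = 0.605.
Compositions from xᵢ = zᵢ/(1+V/F(Kᵢ−1)), yᵢ = Kᵢxᵢ:
  A: x = 0.137, y = 0.456
  B: x = 0.166, y = 0.360
  C: x = 0.697, y = 0.185

x_C = 0.697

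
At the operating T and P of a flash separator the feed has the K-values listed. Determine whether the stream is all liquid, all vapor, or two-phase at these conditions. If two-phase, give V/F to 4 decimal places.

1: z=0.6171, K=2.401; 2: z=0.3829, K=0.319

two-phase, V/F = 0.6329

ΣzᵢKᵢ = 1.6038; Σzᵢ/Kᵢ = 1.4573.
Both exceed 1, so a two-phase solution exists.
Iterate (Newton) starting at ψ = 0.5:
  ψ = 0.5000: g = 0.11303, g' = -0.8271 → ψ = 0.6367
  ψ = 0.6367: g = -0.00337, g' = -0.8918 → ψ = 0.6329
Converged at ψ = 0.6329.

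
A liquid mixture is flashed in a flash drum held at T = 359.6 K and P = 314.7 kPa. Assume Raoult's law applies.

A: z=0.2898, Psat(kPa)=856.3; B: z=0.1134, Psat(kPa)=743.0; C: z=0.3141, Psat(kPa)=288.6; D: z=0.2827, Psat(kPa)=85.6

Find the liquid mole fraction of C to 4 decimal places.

Raoult's law: Kᵢ = Pᵢˢᵃᵗ/P = Pᵢˢᵃᵗ/314.7.
  K_A = 856.3/314.7 = 2.721004, K_B = 743.0/314.7 = 2.360979, K_C = 288.6/314.7 = 0.917064, K_D = 85.6/314.7 = 0.272005
Rachford–Rice: g(V/F) = Σ zᵢ(Kᵢ−1)/(1+V/F(Kᵢ−1)) = 0.
Check two-phase: ΣzᵢKᵢ = 1.4212 > 1 and Σzᵢ/Kᵢ = 1.5364 > 1, so g(0) = 0.4212 > 0 and g(1) = -0.5364 < 0.
Iterate (Newton) starting at V/F = 0.31:
  V/F = 0.3100: g = 0.14125, g' = -0.7210 → V/F = 0.5059
  V/F = 0.5059: g = 0.00504, g' = -0.6968 → V/F = 0.5131
Converged at V/F = 0.5131.
Compositions from xᵢ = zᵢ/(1+V/F(Kᵢ−1)), yᵢ = Kᵢxᵢ:
  A: x = 0.1539, y = 0.4188
  B: x = 0.0668, y = 0.1576
  C: x = 0.3281, y = 0.3009
  D: x = 0.4513, y = 0.1227

x_C = 0.3281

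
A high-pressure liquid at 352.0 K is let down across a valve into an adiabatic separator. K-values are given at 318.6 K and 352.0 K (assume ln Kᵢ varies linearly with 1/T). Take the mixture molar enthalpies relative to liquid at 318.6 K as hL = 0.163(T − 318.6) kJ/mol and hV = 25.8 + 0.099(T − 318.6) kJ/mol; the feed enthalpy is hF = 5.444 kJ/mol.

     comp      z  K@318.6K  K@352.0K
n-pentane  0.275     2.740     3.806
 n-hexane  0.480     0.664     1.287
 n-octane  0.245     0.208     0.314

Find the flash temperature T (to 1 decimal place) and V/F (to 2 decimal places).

T = 321.8 K, V/F = 0.19

Adiabatic flash: solve Rachford–Rice at each trial T, then check hF = ψ·hV(T) + (1−ψ)·hL(T).
  T = 318.6 K: K = (2.740, 0.664, 0.208), RR gives ψ = 0.137, H_out = 3.524 kJ/mol
  T = 352.0 K: K = (3.806, 1.287, 0.314), RR gives ψ = 0.771, H_out = 23.687 kJ/mol
  T = 335.3 K: K = (3.256, 0.940, 0.258), RR gives ψ = 0.458, H_out = 14.054 kJ/mol
  T = 327.0 K: K = (2.995, 0.794, 0.233), RR gives ψ = 0.291, H_out = 8.720 kJ/mol
  T = 322.8 K: K = (2.866, 0.727, 0.220), RR gives ψ = 0.212, H_out = 6.089 kJ/mol
  T = 320.7 K: K = (2.803, 0.695, 0.214), RR gives ψ = 0.174, H_out = 4.799 kJ/mol
Linear interpolation between T = 320.7 (H_out = 4.799) and T = 322.8 (H_out = 6.089) on hF = 5.444 gives T ≈ 321.8 K, at which ψ = 0.19.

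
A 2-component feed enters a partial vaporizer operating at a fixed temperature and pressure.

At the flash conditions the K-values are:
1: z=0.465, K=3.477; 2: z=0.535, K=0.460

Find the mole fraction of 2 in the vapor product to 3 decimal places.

y_2 = 0.378

Let ψ = V/F and solve Σ zᵢ(Kᵢ−1)/(1+ψ(Kᵢ−1)) = 0.
g(0) = ΣzᵢKᵢ − 1 = 0.863 and g(1) = 1 − Σzᵢ/Kᵢ = -0.297, so a root lies in (0, 1).
Iterate (Newton) starting at ψ = 0.39:
  ψ = 0.390: g = 0.2199, g' = -0.988 → ψ = 0.612
  ψ = 0.612: g = 0.0259, g' = -0.799 → ψ = 0.645
Converged at ψ = 0.645.
Compositions from xᵢ = zᵢ/(1+ψ(Kᵢ−1)), yᵢ = Kᵢxᵢ:
  1: x = 0.179, y = 0.622
  2: x = 0.821, y = 0.378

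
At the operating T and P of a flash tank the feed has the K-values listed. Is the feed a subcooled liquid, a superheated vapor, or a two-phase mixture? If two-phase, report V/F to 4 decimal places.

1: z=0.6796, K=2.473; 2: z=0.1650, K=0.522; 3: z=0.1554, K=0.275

two-phase, V/F = 0.8686

ΣzᵢKᵢ = 1.8095; Σzᵢ/Kᵢ = 1.1560.
Both exceed 1, so a two-phase solution exists.
Newton iteration, ψ⁰ = 0.5:
  ψ = 0.5000: g = 0.29611, g' = -0.7551 → ψ = 0.8922
  ψ = 0.8922: g = -0.02392, g' = -1.0447 → ψ = 0.8693
  ψ = 0.8693: g = -0.00063, g' = -0.9912 → ψ = 0.8686
Converged at ψ = 0.8686.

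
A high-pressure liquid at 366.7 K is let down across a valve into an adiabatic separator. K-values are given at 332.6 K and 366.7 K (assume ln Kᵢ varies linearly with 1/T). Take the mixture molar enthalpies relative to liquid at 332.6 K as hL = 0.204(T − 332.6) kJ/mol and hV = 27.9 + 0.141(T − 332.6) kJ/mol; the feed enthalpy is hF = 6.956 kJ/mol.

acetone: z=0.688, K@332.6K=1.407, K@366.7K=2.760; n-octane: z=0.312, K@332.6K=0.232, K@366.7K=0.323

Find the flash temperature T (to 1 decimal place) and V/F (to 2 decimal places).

T = 334.6 K, V/F = 0.24

Adiabatic flash: solve Rachford–Rice at each trial T, then check hF = ψ·hV(T) + (1−ψ)·hL(T).
  T = 332.6 K: K = (1.407, 0.232), RR gives ψ = 0.129, H_out = 3.606 kJ/mol
  T = 366.7 K: K = (2.760, 0.323), RR gives ψ = 0.839, H_out = 28.561 kJ/mol
  T = 349.6 K: K = (2.001, 0.276), RR gives ψ = 0.638, H_out = 20.597 kJ/mol
  T = 341.1 K: K = (1.685, 0.254), RR gives ψ = 0.466, H_out = 14.498 kJ/mol
  T = 336.9 K: K = (1.543, 0.243), RR gives ψ = 0.334, H_out = 10.115 kJ/mol
  T = 334.8 K: K = (1.476, 0.237), RR gives ψ = 0.246, H_out = 7.286 kJ/mol
Linear interpolation between T = 332.6 (H_out = 3.606) and T = 334.8 (H_out = 7.286) on hF = 6.956 gives T ≈ 334.6 K, at which ψ = 0.24.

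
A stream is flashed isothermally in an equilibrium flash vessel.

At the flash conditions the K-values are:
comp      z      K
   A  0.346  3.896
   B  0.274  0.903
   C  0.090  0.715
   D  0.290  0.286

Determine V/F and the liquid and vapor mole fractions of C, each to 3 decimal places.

Newton–Raphson from V/F = 0.5:
  V/F = 0.500: g = 0.0295, g' = -0.855 → V/F = 0.534
  V/F = 0.534: g = 0.0002, g' = -0.847 → V/F = 0.535
Converged at V/F = 0.535.
Compositions from xᵢ = zᵢ/(1+V/F(Kᵢ−1)), yᵢ = Kᵢxᵢ:
  A: x = 0.136, y = 0.529
  B: x = 0.289, y = 0.261
  C: x = 0.106, y = 0.076
  D: x = 0.469, y = 0.134

V/F = 0.535, x_C = 0.106, y_C = 0.076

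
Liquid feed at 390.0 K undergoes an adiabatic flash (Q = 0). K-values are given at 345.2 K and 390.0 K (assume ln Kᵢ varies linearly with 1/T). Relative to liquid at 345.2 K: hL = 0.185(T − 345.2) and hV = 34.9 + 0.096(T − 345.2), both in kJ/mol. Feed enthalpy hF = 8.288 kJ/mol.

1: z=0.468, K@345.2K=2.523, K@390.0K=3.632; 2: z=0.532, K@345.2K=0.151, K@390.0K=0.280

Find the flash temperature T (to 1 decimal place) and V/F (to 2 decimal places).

Adiabatic flash: solve Rachford–Rice at each trial T, then check hF = ψ·hV(T) + (1−ψ)·hL(T).
  T = 345.2 K: K = (2.523, 0.151), RR gives ψ = 0.202, H_out = 7.047 kJ/mol
  T = 390.0 K: K = (3.632, 0.280), RR gives ψ = 0.448, H_out = 22.133 kJ/mol
  T = 367.6 K: K = (3.061, 0.210), RR gives ψ = 0.334, H_out = 15.132 kJ/mol
  T = 356.4 K: K = (2.787, 0.179), RR gives ψ = 0.272, H_out = 11.302 kJ/mol
  T = 350.8 K: K = (2.654, 0.165), RR gives ψ = 0.239, H_out = 9.242 kJ/mol
  T = 348.0 K: K = (2.588, 0.158), RR gives ψ = 0.221, H_out = 8.163 kJ/mol
  T = 349.4 K: K = (2.621, 0.161), RR gives ψ = 0.230, H_out = 8.707 kJ/mol
Linear interpolation between T = 348.0 (H_out = 8.163) and T = 349.4 (H_out = 8.707) on hF = 8.288 gives T ≈ 348.3 K, at which ψ = 0.22.

T = 348.3 K, V/F = 0.22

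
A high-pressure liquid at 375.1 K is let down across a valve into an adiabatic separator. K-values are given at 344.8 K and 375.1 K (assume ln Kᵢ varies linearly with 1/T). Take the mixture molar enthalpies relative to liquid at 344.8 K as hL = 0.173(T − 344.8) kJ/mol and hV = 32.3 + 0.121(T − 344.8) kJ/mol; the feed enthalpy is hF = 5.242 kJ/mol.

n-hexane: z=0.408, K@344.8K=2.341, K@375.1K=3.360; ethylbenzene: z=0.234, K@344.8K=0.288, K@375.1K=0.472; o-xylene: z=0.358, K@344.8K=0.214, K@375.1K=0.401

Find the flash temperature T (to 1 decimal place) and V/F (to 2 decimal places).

Adiabatic flash: solve Rachford–Rice at each trial T, then check hF = ψ·hV(T) + (1−ψ)·hL(T).
  T = 344.8 K: K = (2.341, 0.288, 0.214), RR gives ψ = 0.098, H_out = 3.152 kJ/mol
  T = 375.1 K: K = (3.360, 0.472, 0.401), RR gives ψ = 0.463, H_out = 19.462 kJ/mol
  T = 360.0 K: K = (2.828, 0.373, 0.297), RR gives ψ = 0.282, H_out = 11.514 kJ/mol
  T = 352.4 K: K = (2.578, 0.329, 0.253), RR gives ψ = 0.194, H_out = 7.492 kJ/mol
  T = 348.6 K: K = (2.458, 0.308, 0.233), RR gives ψ = 0.147, H_out = 5.378 kJ/mol
  T = 346.7 K: K = (2.399, 0.298, 0.223), RR gives ψ = 0.123, H_out = 4.281 kJ/mol
Linear interpolation between T = 346.7 (H_out = 4.281) and T = 348.6 (H_out = 5.378) on hF = 5.242 gives T ≈ 348.4 K, at which ψ = 0.14.

T = 348.4 K, V/F = 0.14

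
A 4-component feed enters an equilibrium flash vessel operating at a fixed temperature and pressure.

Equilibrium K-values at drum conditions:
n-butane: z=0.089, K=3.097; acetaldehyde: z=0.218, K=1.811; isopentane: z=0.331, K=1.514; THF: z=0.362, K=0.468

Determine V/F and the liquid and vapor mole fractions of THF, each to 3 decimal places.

Material balance + equilibrium reduce to Σ zᵢ(Kᵢ−1)/(1+V/F(Kᵢ−1)) = 0.
Check two-phase: ΣzᵢKᵢ = 1.341 > 1 and Σzᵢ/Kᵢ = 1.141 > 1, so g(0) = 0.341 > 0 and g(1) = -0.141 < 0.
Newton–Raphson from V/F = 0.5:
  V/F = 0.500: g = 0.0899, g' = -0.411 → V/F = 0.718
  V/F = 0.718: g = -0.0013, g' = -0.435 → V/F = 0.715
Converged at V/F = 0.715.
Compositions from xᵢ = zᵢ/(1+V/F(Kᵢ−1)), yᵢ = Kᵢxᵢ:
  n-butane: x = 0.036, y = 0.110
  acetaldehyde: x = 0.138, y = 0.250
  isopentane: x = 0.242, y = 0.366
  THF: x = 0.584, y = 0.274

V/F = 0.715, x_THF = 0.584, y_THF = 0.274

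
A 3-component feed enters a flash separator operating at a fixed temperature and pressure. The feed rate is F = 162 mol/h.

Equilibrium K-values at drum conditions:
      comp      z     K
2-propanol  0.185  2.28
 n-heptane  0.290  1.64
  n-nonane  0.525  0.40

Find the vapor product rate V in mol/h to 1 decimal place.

V = 30.9 mol/h

Let ψ = V/F and solve Σ zᵢ(Kᵢ−1)/(1+ψ(Kᵢ−1)) = 0.
Feasibility: ΣzᵢKᵢ = 1.107, Σzᵢ/Kᵢ = 1.570 — both > 1, two phases present.
Iterate (Newton) starting at ψ = 0.5:
  ψ = 0.500: g = -0.1650, g' = -0.567 → ψ = 0.209
  ψ = 0.209: g = -0.0095, g' = -0.528 → ψ = 0.191
Converged at ψ = 0.191.
Then V = ψ·F = 0.1908·162 = 30.9 mol/h and L = F − V = 131.1 mol/h.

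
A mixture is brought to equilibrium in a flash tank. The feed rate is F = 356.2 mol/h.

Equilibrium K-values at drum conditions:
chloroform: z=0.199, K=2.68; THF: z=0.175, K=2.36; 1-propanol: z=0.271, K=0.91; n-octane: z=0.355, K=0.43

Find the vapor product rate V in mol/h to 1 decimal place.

V = 188.5 mol/h

Material balance + equilibrium reduce to Σ zᵢ(Kᵢ−1)/(1+ψ(Kᵢ−1)) = 0.
Feasibility: ΣzᵢKᵢ = 1.346, Σzᵢ/Kᵢ = 1.272 — both > 1, two phases present.
Newton–Raphson from ψ = 0.7:
  ψ = 0.700: g = -0.0872, g' = -0.525 → ψ = 0.534
  ψ = 0.534: g = -0.0025, g' = -0.505 → ψ = 0.529
Converged at ψ = 0.529.
Then V = ψ·F = 0.5292·356.2 = 188.5 mol/h and L = F − V = 167.7 mol/h.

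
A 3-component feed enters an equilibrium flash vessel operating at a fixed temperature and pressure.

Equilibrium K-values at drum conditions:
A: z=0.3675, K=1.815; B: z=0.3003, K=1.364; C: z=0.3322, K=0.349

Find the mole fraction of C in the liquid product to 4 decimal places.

x_C = 0.4770

Newton–Raphson from ψ = 0.46:
  ψ = 0.4600: g = 0.00277, g' = -0.4452 → ψ = 0.4662
Converged at ψ = 0.4662.
Compositions from xᵢ = zᵢ/(1+ψ(Kᵢ−1)), yᵢ = Kᵢxᵢ:
  A: x = 0.2663, y = 0.4834
  B: x = 0.2567, y = 0.3502
  C: x = 0.4770, y = 0.1665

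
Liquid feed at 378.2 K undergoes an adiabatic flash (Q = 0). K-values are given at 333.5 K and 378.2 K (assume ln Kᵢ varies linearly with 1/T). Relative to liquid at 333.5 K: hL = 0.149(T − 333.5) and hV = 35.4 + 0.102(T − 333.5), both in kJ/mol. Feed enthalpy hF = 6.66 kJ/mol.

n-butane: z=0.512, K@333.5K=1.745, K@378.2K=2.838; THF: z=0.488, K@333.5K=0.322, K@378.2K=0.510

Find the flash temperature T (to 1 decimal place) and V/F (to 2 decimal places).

T = 336.9 K, V/F = 0.17

Adiabatic flash: solve Rachford–Rice at each trial T, then check hF = ψ·hV(T) + (1−ψ)·hL(T).
  T = 333.5 K: K = (1.745, 0.322), RR gives ψ = 0.100, H_out = 3.545 kJ/mol
  T = 378.2 K: K = (2.838, 0.510), RR gives ψ = 0.779, H_out = 32.613 kJ/mol
  T = 355.9 K: K = (2.261, 0.411), RR gives ψ = 0.483, H_out = 19.918 kJ/mol
  T = 344.7 K: K = (1.995, 0.365), RR gives ψ = 0.316, H_out = 12.694 kJ/mol
  T = 339.1 K: K = (1.868, 0.343), RR gives ψ = 0.217, H_out = 8.471 kJ/mol
  T = 336.3 K: K = (1.806, 0.333), RR gives ψ = 0.162, H_out = 6.115 kJ/mol
  T = 337.7 K: K = (1.837, 0.338), RR gives ψ = 0.190, H_out = 7.317 kJ/mol
Linear interpolation between T = 336.3 (H_out = 6.115) and T = 337.7 (H_out = 7.317) on hF = 6.66 gives T ≈ 336.9 K, at which ψ = 0.17.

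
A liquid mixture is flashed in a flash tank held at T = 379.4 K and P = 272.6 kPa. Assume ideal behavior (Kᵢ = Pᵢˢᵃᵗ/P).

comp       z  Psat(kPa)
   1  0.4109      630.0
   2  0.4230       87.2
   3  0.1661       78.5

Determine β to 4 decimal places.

Raoult's law: Kᵢ = Pᵢˢᵃᵗ/P = Pᵢˢᵃᵗ/272.6.
  K_1 = 630.0/272.6 = 2.311079, K_2 = 87.2/272.6 = 0.319883, K_3 = 78.5/272.6 = 0.287968
Iterate (Newton) starting at β = 0.5:
  β = 0.5000: g = -0.29418, g' = -0.9100 → β = 0.1767
  β = 0.1767: g = -0.02491, g' = -0.8285 → β = 0.1467
  β = 0.1467: g = 0.00021, g' = -0.8433 → β = 0.1469
Converged at β = 0.1469.

β = 0.1469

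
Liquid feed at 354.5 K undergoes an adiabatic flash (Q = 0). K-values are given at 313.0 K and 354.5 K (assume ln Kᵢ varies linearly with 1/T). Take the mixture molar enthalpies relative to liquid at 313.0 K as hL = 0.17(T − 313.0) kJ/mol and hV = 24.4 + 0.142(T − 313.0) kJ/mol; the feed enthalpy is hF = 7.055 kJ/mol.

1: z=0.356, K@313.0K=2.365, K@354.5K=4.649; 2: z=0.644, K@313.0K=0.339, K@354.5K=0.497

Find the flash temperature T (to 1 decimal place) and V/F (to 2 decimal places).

T = 323.2 K, V/F = 0.22

Adiabatic flash: solve Rachford–Rice at each trial T, then check hF = ψ·hV(T) + (1−ψ)·hL(T).
  T = 313.0 K: K = (2.365, 0.339), RR gives ψ = 0.067, H_out = 1.630 kJ/mol
  T = 354.5 K: K = (4.649, 0.497), RR gives ψ = 0.531, H_out = 19.401 kJ/mol
  T = 333.8 K: K = (3.389, 0.416), RR gives ψ = 0.340, H_out = 11.624 kJ/mol
  T = 323.4 K: K = (2.848, 0.377), RR gives ψ = 0.222, H_out = 7.131 kJ/mol
  T = 318.2 K: K = (2.599, 0.358), RR gives ψ = 0.151, H_out = 4.557 kJ/mol
  T = 320.8 K: K = (2.721, 0.367), RR gives ψ = 0.188, H_out = 5.880 kJ/mol
  T = 322.1 K: K = (2.784, 0.372), RR gives ψ = 0.206, H_out = 6.514 kJ/mol
Linear interpolation between T = 322.1 (H_out = 6.514) and T = 323.4 (H_out = 7.131) on hF = 7.055 gives T ≈ 323.2 K, at which ψ = 0.22.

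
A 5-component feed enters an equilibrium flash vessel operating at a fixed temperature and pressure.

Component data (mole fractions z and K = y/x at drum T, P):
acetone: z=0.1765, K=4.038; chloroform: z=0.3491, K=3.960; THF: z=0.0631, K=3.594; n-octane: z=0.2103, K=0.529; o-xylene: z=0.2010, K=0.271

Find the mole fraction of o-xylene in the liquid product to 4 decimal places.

Rachford–Rice: g(V/F) = Σ zᵢ(Kᵢ−1)/(1+V/F(Kᵢ−1)) = 0.
g(0) = ΣzᵢKᵢ − 1 = 1.4876 and g(1) = 1 − Σzᵢ/Kᵢ = -0.2887, so a root lies in (0, 1).
Newton iteration, V/F⁰ = 0.5:
  V/F = 0.5000: g = 0.34066, g' = -1.1788 → V/F = 0.7890
  V/F = 0.7890: g = 0.01885, g' = -1.1719 → V/F = 0.8051
  V/F = 0.8051: g = -0.00019, g' = -1.1959 → V/F = 0.8049
Converged at V/F = 0.8049.
Compositions from xᵢ = zᵢ/(1+V/F(Kᵢ−1)), yᵢ = Kᵢxᵢ:
  acetone: x = 0.0512, y = 0.2069
  chloroform: x = 0.1032, y = 0.4087
  THF: x = 0.0204, y = 0.0734
  n-octane: x = 0.3387, y = 0.1792
  o-xylene: x = 0.4864, y = 0.1318

x_o-xylene = 0.4864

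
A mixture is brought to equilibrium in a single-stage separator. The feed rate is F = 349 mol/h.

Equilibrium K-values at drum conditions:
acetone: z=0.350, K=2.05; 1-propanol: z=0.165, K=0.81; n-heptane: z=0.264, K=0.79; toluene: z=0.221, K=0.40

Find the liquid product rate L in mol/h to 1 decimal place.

L = 219.5 mol/h

Let ψ = V/F and solve Σ zᵢ(Kᵢ−1)/(1+ψ(Kᵢ−1)) = 0.
g(0) = ΣzᵢKᵢ − 1 = 0.148 and g(1) = 1 − Σzᵢ/Kᵢ = -0.261, so a root lies in (0, 1).
Newton–Raphson from ψ = 0.5:
  ψ = 0.500: g = -0.0450, g' = -0.350 → ψ = 0.371
Converged at ψ = 0.371.
Then V = ψ·F = 0.3712·349 = 129.5 mol/h and L = F − V = 219.5 mol/h.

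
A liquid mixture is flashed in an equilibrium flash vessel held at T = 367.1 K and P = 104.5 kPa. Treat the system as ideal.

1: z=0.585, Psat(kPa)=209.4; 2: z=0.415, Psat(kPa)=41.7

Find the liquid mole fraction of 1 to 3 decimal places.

x_1 = 0.374

Raoult's law: Kᵢ = Pᵢˢᵃᵗ/P = Pᵢˢᵃᵗ/104.5.
  K_1 = 209.4/104.5 = 2.00383, K_2 = 41.7/104.5 = 0.39904
Material balance + equilibrium reduce to Σ zᵢ(Kᵢ−1)/(1+β(Kᵢ−1)) = 0.
Feasibility: ΣzᵢKᵢ = 1.338, Σzᵢ/Kᵢ = 1.332 — both > 1, two phases present.
Newton–Raphson from β = 0.47:
  β = 0.470: g = 0.0514, g' = -0.563 → β = 0.561
  β = 0.561: g = -0.0007, g' = -0.582 → β = 0.560
Converged at β = 0.560.
Compositions from xᵢ = zᵢ/(1+β(Kᵢ−1)), yᵢ = Kᵢxᵢ:
  1: x = 0.374, y = 0.750
  2: x = 0.626, y = 0.250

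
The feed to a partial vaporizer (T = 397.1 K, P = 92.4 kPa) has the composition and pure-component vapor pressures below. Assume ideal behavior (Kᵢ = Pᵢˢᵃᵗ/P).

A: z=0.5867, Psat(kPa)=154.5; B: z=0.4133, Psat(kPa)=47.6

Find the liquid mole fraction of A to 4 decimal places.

x_A = 0.4191

Raoult's law: Kᵢ = Pᵢˢᵃᵗ/P = Pᵢˢᵃᵗ/92.4.
  K_A = 154.5/92.4 = 1.672078, K_B = 47.6/92.4 = 0.515152
Binary case is linear: z₁(K₁−1)(1+ψ(K₂−1)) + z₂(K₂−1)(1+ψ(K₁−1)) = 0
⇒ ψ = [z₁(K₁−1)+z₂(K₂−1)] / [−(K₁−1)(K₂−1)] = 0.19392/0.32586 = 0.5951
Compositions from xᵢ = zᵢ/(1+ψ(Kᵢ−1)), yᵢ = Kᵢxᵢ:
  A: x = 0.4191, y = 0.7007
  B: x = 0.5809, y = 0.2993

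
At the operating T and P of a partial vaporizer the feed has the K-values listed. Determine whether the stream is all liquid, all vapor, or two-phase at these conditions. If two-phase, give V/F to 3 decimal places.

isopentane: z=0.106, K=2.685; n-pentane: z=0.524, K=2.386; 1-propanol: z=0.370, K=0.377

ΣzᵢKᵢ = 1.674; Σzᵢ/Kᵢ = 1.241.
Both exceed 1, so a two-phase solution exists.
Rachford–Rice: g(ψ) = Σ zᵢ(Kᵢ−1)/(1+ψ(Kᵢ−1)) = 0.
Newton iteration, ψ⁰ = 0.41:
  ψ = 0.410: g = 0.2591, g' = -0.774 → ψ = 0.745
  ψ = 0.745: g = 0.0063, g' = -0.803 → ψ = 0.753
Converged at ψ = 0.753.

two-phase, V/F = 0.753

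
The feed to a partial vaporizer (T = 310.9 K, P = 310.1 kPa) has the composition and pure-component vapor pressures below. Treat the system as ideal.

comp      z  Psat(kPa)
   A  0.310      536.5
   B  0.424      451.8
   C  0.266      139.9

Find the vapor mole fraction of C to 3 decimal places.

Raoult's law: Kᵢ = Pᵢˢᵃᵗ/P = Pᵢˢᵃᵗ/310.1.
  K_A = 536.5/310.1 = 1.73009, K_B = 451.8/310.1 = 1.45695, K_C = 139.9/310.1 = 0.45114
Material balance + equilibrium reduce to Σ zᵢ(Kᵢ−1)/(1+ψ(Kᵢ−1)) = 0.
Check two-phase: ΣzᵢKᵢ = 1.274 > 1 and Σzᵢ/Kᵢ = 1.060 > 1, so g(0) = 0.274 > 0 and g(1) = -0.060 < 0.
Newton–Raphson from ψ = 0.56:
  ψ = 0.560: g = 0.1041, g' = -0.306 → ψ = 0.900
  ψ = 0.900: g = -0.0146, g' = -0.417 → ψ = 0.865
  ψ = 0.865: g = -0.0003, g' = -0.398 → ψ = 0.864
Converged at ψ = 0.864.
Compositions from xᵢ = zᵢ/(1+ψ(Kᵢ−1)), yᵢ = Kᵢxᵢ:
  A: x = 0.190, y = 0.329
  B: x = 0.304, y = 0.443
  C: x = 0.506, y = 0.228

y_C = 0.228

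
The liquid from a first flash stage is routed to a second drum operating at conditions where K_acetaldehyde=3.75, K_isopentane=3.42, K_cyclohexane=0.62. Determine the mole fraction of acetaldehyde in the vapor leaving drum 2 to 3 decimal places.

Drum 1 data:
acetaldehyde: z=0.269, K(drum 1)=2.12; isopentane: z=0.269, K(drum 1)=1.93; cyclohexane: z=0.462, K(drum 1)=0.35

Drum 1:
Material balance + equilibrium reduce to Σ zᵢ(Kᵢ−1)/(1+ψ₁(Kᵢ−1)) = 0.
Feasibility: ΣzᵢKᵢ = 1.251, Σzᵢ/Kᵢ = 1.586 — both > 1, two phases present.
Iterate (Newton) starting at ψ₁ = 0.5:
  ψ₁ = 0.500: g = -0.0810, g' = -0.675 → ψ₁ = 0.380
  ψ₁ = 0.380: g = -0.0027, g' = -0.637 → ψ₁ = 0.376
Converged at ψ₁ = 0.376.
Drum-1 compositions:
  acetaldehyde: x = 0.189, y = 0.401
  isopentane: x = 0.199, y = 0.385
  cyclohexane: x = 0.611, y = 0.214
Drum-2 feed = drum-1 liquid: z₂ = (0.1893, 0.1993, 0.6114).
Drum 2:
Let ψ₂ = V/F and solve Σ zᵢ(Kᵢ−1)/(1+ψ₂(Kᵢ−1)) = 0.
Check two-phase: ΣzᵢKᵢ = 1.771 > 1 and Σzᵢ/Kᵢ = 1.095 > 1, so g(0) = 0.771 > 0 and g(1) = -0.095 < 0.
Iterate (Newton) starting at ψ₂ = 0.5:
  ψ₂ = 0.500: g = 0.1506, g' = -0.627 → ψ₂ = 0.740
  ψ₂ = 0.740: g = 0.0211, g' = -0.476 → ψ₂ = 0.784
  ψ₂ = 0.784: g = 0.0003, g' = -0.462 → ψ₂ = 0.785
Converged at ψ₂ = 0.785.
  acetaldehyde: x = 0.060, y = 0.225
  isopentane: x = 0.069, y = 0.235
  cyclohexane: x = 0.871, y = 0.540

y_acetaldehyde (drum 2) = 0.225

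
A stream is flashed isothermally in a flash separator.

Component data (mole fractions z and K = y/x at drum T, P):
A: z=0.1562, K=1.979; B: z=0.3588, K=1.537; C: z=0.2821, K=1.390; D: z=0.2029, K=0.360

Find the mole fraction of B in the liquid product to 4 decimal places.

x_B = 0.2440

Material balance + equilibrium reduce to Σ zᵢ(Kᵢ−1)/(1+V/F(Kᵢ−1)) = 0.
Feasibility: ΣzᵢKᵢ = 1.3258, Σzᵢ/Kᵢ = 1.0789 — both > 1, two phases present.
Iterate (Newton) starting at V/F = 0.5:
  V/F = 0.5000: g = 0.15566, g' = -0.3416 → V/F = 0.9557
  V/F = 0.9557: g = -0.04792, g' = -0.6590 → V/F = 0.8830
  V/F = 0.8830: g = -0.00406, g' = -0.5539 → V/F = 0.8757
  V/F = 0.8757: g = -0.00003, g' = -0.5453 → V/F = 0.8756
Converged at V/F = 0.8756.
Compositions from xᵢ = zᵢ/(1+V/F(Kᵢ−1)), yᵢ = Kᵢxᵢ:
  A: x = 0.0841, y = 0.1664
  B: x = 0.2440, y = 0.3751
  C: x = 0.2103, y = 0.2923
  D: x = 0.4616, y = 0.1662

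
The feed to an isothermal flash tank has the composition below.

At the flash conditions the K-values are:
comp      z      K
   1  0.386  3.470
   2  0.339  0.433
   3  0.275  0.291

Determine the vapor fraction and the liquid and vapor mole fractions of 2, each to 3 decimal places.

Let ψ = V/F and solve Σ zᵢ(Kᵢ−1)/(1+ψ(Kᵢ−1)) = 0.
Feasibility: ΣzᵢKᵢ = 1.566, Σzᵢ/Kᵢ = 1.839 — both > 1, two phases present.
Newton iteration, ψ⁰ = 0.59:
  ψ = 0.590: g = -0.2360, g' = -1.045 → ψ = 0.364
  ψ = 0.364: g = -0.0030, g' = -1.077 → ψ = 0.361
Converged at ψ = 0.361.
Compositions from xᵢ = zᵢ/(1+ψ(Kᵢ−1)), yᵢ = Kᵢxᵢ:
  1: x = 0.204, y = 0.708
  2: x = 0.426, y = 0.185
  3: x = 0.370, y = 0.108

ψ = 0.361, x_2 = 0.426, y_2 = 0.185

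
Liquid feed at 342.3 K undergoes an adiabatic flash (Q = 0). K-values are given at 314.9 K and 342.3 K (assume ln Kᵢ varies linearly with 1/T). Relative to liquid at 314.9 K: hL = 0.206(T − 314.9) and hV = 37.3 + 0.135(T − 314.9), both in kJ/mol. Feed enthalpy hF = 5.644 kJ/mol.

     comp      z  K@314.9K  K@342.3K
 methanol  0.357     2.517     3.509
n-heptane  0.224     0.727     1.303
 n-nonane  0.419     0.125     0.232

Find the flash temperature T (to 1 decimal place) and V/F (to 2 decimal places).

Adiabatic flash: solve Rachford–Rice at each trial T, then check hF = ψ·hV(T) + (1−ψ)·hL(T).
  T = 314.9 K: K = (2.517, 0.727, 0.125), RR gives ψ = 0.105, H_out = 3.934 kJ/mol
  T = 342.3 K: K = (3.509, 1.303, 0.232), RR gives ψ = 0.440, H_out = 21.187 kJ/mol
  T = 328.6 K: K = (2.993, 0.985, 0.173), RR gives ψ = 0.282, H_out = 13.061 kJ/mol
  T = 321.8 K: K = (2.751, 0.850, 0.148), RR gives ψ = 0.198, H_out = 8.706 kJ/mol
  T = 318.4 K: K = (2.635, 0.788, 0.136), RR gives ψ = 0.153, H_out = 6.408 kJ/mol
  T = 316.6 K: K = (2.574, 0.756, 0.130), RR gives ψ = 0.129, H_out = 5.151 kJ/mol
Linear interpolation between T = 316.6 (H_out = 5.151) and T = 318.4 (H_out = 6.408) on hF = 5.644 gives T ≈ 317.3 K, at which ψ = 0.14.

T = 317.3 K, V/F = 0.14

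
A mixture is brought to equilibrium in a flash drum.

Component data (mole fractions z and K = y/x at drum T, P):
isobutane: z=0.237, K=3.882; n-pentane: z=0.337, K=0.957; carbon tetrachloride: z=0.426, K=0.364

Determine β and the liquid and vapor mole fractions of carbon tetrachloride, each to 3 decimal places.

β = 0.321, x_carbon tetrachloride = 0.535, y_carbon tetrachloride = 0.195

Let β = V/F and solve Σ zᵢ(Kᵢ−1)/(1+β(Kᵢ−1)) = 0.
Check two-phase: ΣzᵢKᵢ = 1.398 > 1 and Σzᵢ/Kᵢ = 1.584 > 1, so g(0) = 0.398 > 0 and g(1) = -0.584 < 0.
Newton iteration, β⁰ = 0.5:
  β = 0.500: g = -0.1323, g' = -0.701 → β = 0.311
  β = 0.311: g = 0.0074, g' = -0.815 → β = 0.321
Converged at β = 0.321.
Compositions from xᵢ = zᵢ/(1+β(Kᵢ−1)), yᵢ = Kᵢxᵢ:
  isobutane: x = 0.123, y = 0.478
  n-pentane: x = 0.342, y = 0.327
  carbon tetrachloride: x = 0.535, y = 0.195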